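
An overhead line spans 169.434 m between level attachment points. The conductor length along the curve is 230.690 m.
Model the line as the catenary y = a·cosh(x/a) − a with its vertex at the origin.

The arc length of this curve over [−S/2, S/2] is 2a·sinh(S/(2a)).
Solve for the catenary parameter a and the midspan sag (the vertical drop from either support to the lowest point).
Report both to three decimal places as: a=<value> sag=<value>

a=60.412 sag=69.796

seed: a₀ = √(S³/(24(L−S))) = √(169.434³/(24·61.256)) = 57.520269
iter 1: u=1.472820  f(a)=+6.998e+00  f'(a)=-2.629e+00  a ← 57.520269 − (+6.998e+00/-2.629e+00) = 60.181751
iter 2: u=1.407686  f(a)=+5.150e-01  f'(a)=-2.255e+00  a ← 60.181751 − (+5.150e-01/-2.255e+00) = 60.410104
iter 3: u=1.402365  f(a)=+3.279e-03  f'(a)=-2.227e+00  a ← 60.410104 − (+3.279e-03/-2.227e+00) = 60.411576
iter 4: u=1.402331  f(a)=+1.348e-07  f'(a)=-2.226e+00  a ← 60.411576 − (+1.348e-07/-2.226e+00) = 60.411576
iter 5: u=1.402331  f(a)=+0.000e+00  f'(a)=-2.226e+00  a ← 60.411576 − (+0.000e+00/-2.226e+00) = 60.411576
converged: |Δa| < 1e-12 after 5 iterations
sag = a·(cosh(S/(2a)) − 1) = 60.411576·(cosh(1.402331) − 1) = 69.796056
T_max/T_min = cosh(S/(2a)) = 2.155342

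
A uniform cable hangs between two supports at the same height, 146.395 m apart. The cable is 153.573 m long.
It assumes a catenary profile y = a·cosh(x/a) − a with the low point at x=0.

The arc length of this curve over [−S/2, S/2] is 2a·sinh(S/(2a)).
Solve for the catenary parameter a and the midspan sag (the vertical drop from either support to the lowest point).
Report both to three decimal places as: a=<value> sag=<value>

seed: a₀ = √(S³/(24(L−S))) = √(146.395³/(24·7.178)) = 134.952837
iter 1: u=0.542393  f(a)=+1.063e-01  f'(a)=-1.095e-01  a ← 134.952837 − (+1.063e-01/-1.095e-01) = 135.923505
iter 2: u=0.538520  f(a)=+1.158e-03  f'(a)=-1.072e-01  a ← 135.923505 − (+1.158e-03/-1.072e-01) = 135.934312
iter 3: u=0.538477  f(a)=+1.407e-07  f'(a)=-1.071e-01  a ← 135.934312 − (+1.407e-07/-1.071e-01) = 135.934313
iter 4: u=0.538477  f(a)=+0.000e+00  f'(a)=-1.071e-01  a ← 135.934313 − (+0.000e+00/-1.071e-01) = 135.934313
converged: |Δa| < 1e-12 after 4 iterations
sag = a·(cosh(S/(2a)) − 1) = 135.934313·(cosh(0.538477) − 1) = 20.188408
T_max/T_min = cosh(S/(2a)) = 1.148516

a=135.934 sag=20.188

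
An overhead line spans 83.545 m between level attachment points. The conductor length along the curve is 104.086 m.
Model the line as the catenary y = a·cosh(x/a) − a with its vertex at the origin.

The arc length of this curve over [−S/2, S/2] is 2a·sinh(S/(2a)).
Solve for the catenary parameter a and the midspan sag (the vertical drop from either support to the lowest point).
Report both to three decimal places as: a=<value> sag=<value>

a=35.595 sag=27.456

seed: a₀ = √(S³/(24(L−S))) = √(83.545³/(24·20.541)) = 34.392543
iter 1: u=1.214580  f(a)=+1.569e+00  f'(a)=-1.380e+00  a ← 34.392543 − (+1.569e+00/-1.380e+00) = 35.529598
iter 2: u=1.175710  f(a)=+8.119e-02  f'(a)=-1.241e+00  a ← 35.529598 − (+8.119e-02/-1.241e+00) = 35.595033
iter 3: u=1.173549  f(a)=+2.435e-04  f'(a)=-1.233e+00  a ← 35.595033 − (+2.435e-04/-1.233e+00) = 35.595230
iter 4: u=1.173542  f(a)=+2.206e-09  f'(a)=-1.233e+00  a ← 35.595230 − (+2.206e-09/-1.233e+00) = 35.595230
iter 5: u=1.173542  f(a)=+0.000e+00  f'(a)=-1.233e+00  a ← 35.595230 − (+0.000e+00/-1.233e+00) = 35.595230
converged: |Δa| < 1e-12 after 5 iterations
sag = a·(cosh(S/(2a)) − 1) = 35.595230·(cosh(1.173542) − 1) = 27.456290
T_max/T_min = cosh(S/(2a)) = 1.771347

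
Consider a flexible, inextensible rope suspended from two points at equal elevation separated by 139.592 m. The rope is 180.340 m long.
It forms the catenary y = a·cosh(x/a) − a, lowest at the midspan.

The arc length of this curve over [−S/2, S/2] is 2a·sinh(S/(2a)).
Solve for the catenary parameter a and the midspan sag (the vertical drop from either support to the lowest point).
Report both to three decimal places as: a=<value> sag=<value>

a=54.909 sag=50.664

seed: a₀ = √(S³/(24(L−S))) = √(139.592³/(24·40.748)) = 52.739016
iter 1: u=1.323422  f(a)=+3.721e+00  f'(a)=-1.833e+00  a ← 52.739016 − (+3.721e+00/-1.833e+00) = 54.768509
iter 2: u=1.274382  f(a)=+2.256e-01  f'(a)=-1.617e+00  a ← 54.768509 − (+2.256e-01/-1.617e+00) = 54.907983
iter 3: u=1.271145  f(a)=+9.473e-04  f'(a)=-1.604e+00  a ← 54.907983 − (+9.473e-04/-1.604e+00) = 54.908573
iter 4: u=1.271131  f(a)=+1.686e-08  f'(a)=-1.604e+00  a ← 54.908573 − (+1.686e-08/-1.604e+00) = 54.908573
iter 5: u=1.271131  f(a)=+0.000e+00  f'(a)=-1.604e+00  a ← 54.908573 − (+0.000e+00/-1.604e+00) = 54.908573
converged: |Δa| < 1e-12 after 5 iterations
sag = a·(cosh(S/(2a)) − 1) = 54.908573·(cosh(1.271131) − 1) = 50.664057
T_max/T_min = cosh(S/(2a)) = 1.922698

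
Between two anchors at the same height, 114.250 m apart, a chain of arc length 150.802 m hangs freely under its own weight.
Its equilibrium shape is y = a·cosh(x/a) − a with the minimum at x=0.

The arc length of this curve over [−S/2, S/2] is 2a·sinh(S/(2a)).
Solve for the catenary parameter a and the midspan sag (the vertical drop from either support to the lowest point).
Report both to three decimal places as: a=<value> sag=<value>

a=43.080 sag=43.760

seed: a₀ = √(S³/(24(L−S))) = √(114.250³/(24·36.552)) = 41.230929
iter 1: u=1.385489  f(a)=+3.673e+00  f'(a)=-2.138e+00  a ← 41.230929 − (+3.673e+00/-2.138e+00) = 42.949198
iter 2: u=1.330060  f(a)=+2.421e-01  f'(a)=-1.864e+00  a ← 42.949198 − (+2.421e-01/-1.864e+00) = 43.079051
iter 3: u=1.326051  f(a)=+1.216e-03  f'(a)=-1.846e+00  a ← 43.079051 − (+1.216e-03/-1.846e+00) = 43.079709
iter 4: u=1.326030  f(a)=+3.100e-08  f'(a)=-1.845e+00  a ← 43.079709 − (+3.100e-08/-1.845e+00) = 43.079709
iter 5: u=1.326030  f(a)=+0.000e+00  f'(a)=-1.845e+00  a ← 43.079709 − (+0.000e+00/-1.845e+00) = 43.079709
converged: |Δa| < 1e-12 after 5 iterations
sag = a·(cosh(S/(2a)) − 1) = 43.079709·(cosh(1.326030) − 1) = 43.760213
T_max/T_min = cosh(S/(2a)) = 2.015796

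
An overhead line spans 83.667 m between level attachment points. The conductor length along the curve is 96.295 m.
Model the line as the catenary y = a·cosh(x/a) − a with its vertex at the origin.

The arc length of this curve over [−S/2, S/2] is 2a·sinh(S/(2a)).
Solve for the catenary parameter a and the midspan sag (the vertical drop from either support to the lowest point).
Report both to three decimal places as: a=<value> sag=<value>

a=44.923 sag=20.927

seed: a₀ = √(S³/(24(L−S))) = √(83.667³/(24·12.628)) = 43.960071
iter 1: u=0.951625  f(a)=+5.843e-01  f'(a)=-6.283e-01  a ← 43.960071 − (+5.843e-01/-6.283e-01) = 44.890059
iter 2: u=0.931910  f(a)=+1.906e-02  f'(a)=-5.879e-01  a ← 44.890059 − (+1.906e-02/-5.879e-01) = 44.922473
iter 3: u=0.931238  f(a)=+2.178e-05  f'(a)=-5.865e-01  a ← 44.922473 − (+2.178e-05/-5.865e-01) = 44.922510
iter 4: u=0.931237  f(a)=+2.855e-11  f'(a)=-5.865e-01  a ← 44.922510 − (+2.855e-11/-5.865e-01) = 44.922510
iter 5: u=0.931237  f(a)=-1.421e-14  f'(a)=-5.865e-01  a ← 44.922510 − (-1.421e-14/-5.865e-01) = 44.922510
converged: |Δa| < 1e-12 after 5 iterations
sag = a·(cosh(S/(2a)) − 1) = 44.922510·(cosh(0.931237) − 1) = 20.927423
T_max/T_min = cosh(S/(2a)) = 1.465856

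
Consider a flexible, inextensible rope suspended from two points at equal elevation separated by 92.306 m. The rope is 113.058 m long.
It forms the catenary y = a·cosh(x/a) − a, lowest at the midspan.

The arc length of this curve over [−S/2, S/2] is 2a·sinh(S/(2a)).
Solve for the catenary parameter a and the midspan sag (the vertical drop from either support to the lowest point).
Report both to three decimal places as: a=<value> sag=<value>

seed: a₀ = √(S³/(24(L−S))) = √(92.306³/(24·20.752)) = 39.738301
iter 1: u=1.161424  f(a)=+1.445e+00  f'(a)=-1.192e+00  a ← 39.738301 − (+1.445e+00/-1.192e+00) = 40.950627
iter 2: u=1.127040  f(a)=+6.878e-02  f'(a)=-1.081e+00  a ← 40.950627 − (+6.878e-02/-1.081e+00) = 41.014241
iter 3: u=1.125292  f(a)=+1.730e-04  f'(a)=-1.076e+00  a ← 41.014241 − (+1.730e-04/-1.076e+00) = 41.014402
iter 4: u=1.125288  f(a)=+1.100e-09  f'(a)=-1.076e+00  a ← 41.014402 − (+1.100e-09/-1.076e+00) = 41.014402
iter 5: u=1.125288  f(a)=+0.000e+00  f'(a)=-1.076e+00  a ← 41.014402 − (+0.000e+00/-1.076e+00) = 41.014402
converged: |Δa| < 1e-12 after 5 iterations
sag = a·(cosh(S/(2a)) − 1) = 41.014402·(cosh(1.125288) − 1) = 28.826195
T_max/T_min = cosh(S/(2a)) = 1.702831

a=41.014 sag=28.826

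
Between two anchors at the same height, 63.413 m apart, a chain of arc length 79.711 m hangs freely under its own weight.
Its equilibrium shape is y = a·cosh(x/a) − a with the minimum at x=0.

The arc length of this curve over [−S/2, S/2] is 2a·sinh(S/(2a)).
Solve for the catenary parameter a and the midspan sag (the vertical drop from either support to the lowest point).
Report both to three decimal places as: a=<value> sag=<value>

seed: a₀ = √(S³/(24(L−S))) = √(63.413³/(24·16.298)) = 25.532578
iter 1: u=1.241806  f(a)=+1.304e+00  f'(a)=-1.485e+00  a ← 25.532578 − (+1.304e+00/-1.485e+00) = 26.410742
iter 2: u=1.200515  f(a)=+7.028e-02  f'(a)=-1.329e+00  a ← 26.410742 − (+7.028e-02/-1.329e+00) = 26.463646
iter 3: u=1.198115  f(a)=+2.300e-04  f'(a)=-1.320e+00  a ← 26.463646 − (+2.300e-04/-1.320e+00) = 26.463820
iter 4: u=1.198107  f(a)=+2.481e-09  f'(a)=-1.320e+00  a ← 26.463820 − (+2.481e-09/-1.320e+00) = 26.463820
iter 5: u=1.198107  f(a)=+0.000e+00  f'(a)=-1.320e+00  a ← 26.463820 − (+0.000e+00/-1.320e+00) = 26.463820
converged: |Δa| < 1e-12 after 5 iterations
sag = a·(cosh(S/(2a)) − 1) = 26.463820·(cosh(1.198107) − 1) = 21.377529
T_max/T_min = cosh(S/(2a)) = 1.807802

a=26.464 sag=21.378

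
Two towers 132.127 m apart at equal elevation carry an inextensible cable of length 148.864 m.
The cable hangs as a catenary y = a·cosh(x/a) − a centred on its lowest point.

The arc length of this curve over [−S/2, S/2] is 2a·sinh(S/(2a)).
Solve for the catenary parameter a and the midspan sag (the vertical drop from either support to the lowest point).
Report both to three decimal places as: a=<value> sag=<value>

seed: a₀ = √(S³/(24(L−S))) = √(132.127³/(24·16.737)) = 75.777964
iter 1: u=0.871804  f(a)=+6.477e-01  f'(a)=-4.762e-01  a ← 75.777964 − (+6.477e-01/-4.762e-01) = 77.137947
iter 2: u=0.856433  f(a)=+1.785e-02  f'(a)=-4.503e-01  a ← 77.137947 − (+1.785e-02/-4.503e-01) = 77.177579
iter 3: u=0.855993  f(a)=+1.440e-05  f'(a)=-4.496e-01  a ← 77.177579 − (+1.440e-05/-4.496e-01) = 77.177611
iter 4: u=0.855993  f(a)=+9.351e-12  f'(a)=-4.496e-01  a ← 77.177611 − (+9.351e-12/-4.496e-01) = 77.177611
converged: |Δa| < 1e-12 after 4 iterations
sag = a·(cosh(S/(2a)) − 1) = 77.177611·(cosh(0.855993) − 1) = 30.044151
T_max/T_min = cosh(S/(2a)) = 1.389286

a=77.178 sag=30.044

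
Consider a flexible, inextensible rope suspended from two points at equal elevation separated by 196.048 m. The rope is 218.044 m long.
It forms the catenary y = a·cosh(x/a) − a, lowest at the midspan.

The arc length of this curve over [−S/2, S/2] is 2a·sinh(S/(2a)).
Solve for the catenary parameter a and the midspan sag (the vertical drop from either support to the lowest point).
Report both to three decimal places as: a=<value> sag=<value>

seed: a₀ = √(S³/(24(L−S))) = √(196.048³/(24·21.996)) = 119.472004
iter 1: u=0.820477  f(a)=+7.523e-01  f'(a)=-3.936e-01  a ← 119.472004 − (+7.523e-01/-3.936e-01) = 121.383391
iter 2: u=0.807557  f(a)=+1.843e-02  f'(a)=-3.745e-01  a ← 121.383391 − (+1.843e-02/-3.745e-01) = 121.432612
iter 3: u=0.807230  f(a)=+1.169e-05  f'(a)=-3.741e-01  a ← 121.432612 − (+1.169e-05/-3.741e-01) = 121.432643
iter 4: u=0.807229  f(a)=+4.690e-12  f'(a)=-3.741e-01  a ← 121.432643 − (+4.690e-12/-3.741e-01) = 121.432643
converged: |Δa| < 1e-12 after 4 iterations
sag = a·(cosh(S/(2a)) − 1) = 121.432643·(cosh(0.807229) − 1) = 41.759524
T_max/T_min = cosh(S/(2a)) = 1.343890

a=121.433 sag=41.760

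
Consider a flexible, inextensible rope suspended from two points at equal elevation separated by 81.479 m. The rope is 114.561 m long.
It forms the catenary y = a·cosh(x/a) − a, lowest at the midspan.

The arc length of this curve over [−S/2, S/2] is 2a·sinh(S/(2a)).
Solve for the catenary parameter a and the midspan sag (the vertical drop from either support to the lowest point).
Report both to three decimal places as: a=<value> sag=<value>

a=27.563 sag=36.004

seed: a₀ = √(S³/(24(L−S))) = √(81.479³/(24·33.082)) = 26.101594
iter 1: u=1.560805  f(a)=+4.271e+00  f'(a)=-3.209e+00  a ← 26.101594 − (+4.271e+00/-3.209e+00) = 27.432823
iter 2: u=1.485064  f(a)=+3.485e-01  f'(a)=-2.705e+00  a ← 27.432823 − (+3.485e-01/-2.705e+00) = 27.561691
iter 3: u=1.478120  f(a)=+2.776e-03  f'(a)=-2.662e+00  a ← 27.561691 − (+2.776e-03/-2.662e+00) = 27.562734
iter 4: u=1.478065  f(a)=+1.792e-07  f'(a)=-2.661e+00  a ← 27.562734 − (+1.792e-07/-2.661e+00) = 27.562734
iter 5: u=1.478065  f(a)=-2.842e-14  f'(a)=-2.661e+00  a ← 27.562734 − (-2.842e-14/-2.661e+00) = 27.562734
converged: |Δa| < 1e-12 after 5 iterations
sag = a·(cosh(S/(2a)) − 1) = 27.562734·(cosh(1.478065) − 1) = 36.004238
T_max/T_min = cosh(S/(2a)) = 2.306265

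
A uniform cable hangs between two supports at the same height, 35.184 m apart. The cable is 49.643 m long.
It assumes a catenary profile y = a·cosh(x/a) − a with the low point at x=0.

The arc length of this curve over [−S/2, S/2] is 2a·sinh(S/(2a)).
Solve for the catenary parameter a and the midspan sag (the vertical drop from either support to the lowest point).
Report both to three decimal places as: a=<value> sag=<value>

a=11.837 sag=15.662

seed: a₀ = √(S³/(24(L−S))) = √(35.184³/(24·14.459)) = 11.203225
iter 1: u=1.570262  f(a)=+1.891e+00  f'(a)=-3.276e+00  a ← 11.203225 − (+1.891e+00/-3.276e+00) = 11.780364
iter 2: u=1.493333  f(a)=+1.559e-01  f'(a)=-2.756e+00  a ← 11.780364 − (+1.559e-01/-2.756e+00) = 11.836940
iter 3: u=1.486195  f(a)=+1.271e-03  f'(a)=-2.712e+00  a ← 11.836940 − (+1.271e-03/-2.712e+00) = 11.837409
iter 4: u=1.486136  f(a)=+8.600e-08  f'(a)=-2.711e+00  a ← 11.837409 − (+8.600e-08/-2.711e+00) = 11.837409
iter 5: u=1.486136  f(a)=+7.105e-15  f'(a)=-2.711e+00  a ← 11.837409 − (+7.105e-15/-2.711e+00) = 11.837409
converged: |Δa| < 1e-12 after 5 iterations
sag = a·(cosh(S/(2a)) − 1) = 11.837409·(cosh(1.486136) − 1) = 15.662248
T_max/T_min = cosh(S/(2a)) = 2.323115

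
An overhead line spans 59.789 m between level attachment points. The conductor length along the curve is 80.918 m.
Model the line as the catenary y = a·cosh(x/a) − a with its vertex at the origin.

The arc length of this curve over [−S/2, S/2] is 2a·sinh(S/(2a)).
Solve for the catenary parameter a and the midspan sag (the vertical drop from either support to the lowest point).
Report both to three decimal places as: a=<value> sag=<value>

a=21.540 sag=24.296

seed: a₀ = √(S³/(24(L−S))) = √(59.789³/(24·21.129)) = 20.529900
iter 1: u=1.456144  f(a)=+2.357e+00  f'(a)=-2.529e+00  a ← 20.529900 − (+2.357e+00/-2.529e+00) = 21.461635
iter 2: u=1.392927  f(a)=+1.699e-01  f'(a)=-2.176e+00  a ← 21.461635 − (+1.699e-01/-2.176e+00) = 21.539708
iter 3: u=1.387879  f(a)=+1.035e-03  f'(a)=-2.150e+00  a ← 21.539708 − (+1.035e-03/-2.150e+00) = 21.540189
iter 4: u=1.387848  f(a)=+3.895e-08  f'(a)=-2.150e+00  a ← 21.540189 − (+3.895e-08/-2.150e+00) = 21.540189
iter 5: u=1.387848  f(a)=-1.421e-14  f'(a)=-2.150e+00  a ← 21.540189 − (-1.421e-14/-2.150e+00) = 21.540189
converged: |Δa| < 1e-12 after 5 iterations
sag = a·(cosh(S/(2a)) − 1) = 21.540189·(cosh(1.387848) − 1) = 24.295500
T_max/T_min = cosh(S/(2a)) = 2.127915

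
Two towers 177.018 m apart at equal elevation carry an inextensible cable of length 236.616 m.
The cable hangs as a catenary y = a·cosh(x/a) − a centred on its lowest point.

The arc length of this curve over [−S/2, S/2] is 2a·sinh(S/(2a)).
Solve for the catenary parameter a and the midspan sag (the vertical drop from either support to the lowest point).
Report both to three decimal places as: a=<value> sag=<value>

a=65.203 sag=69.883

seed: a₀ = √(S³/(24(L−S))) = √(177.018³/(24·59.598)) = 62.273702
iter 1: u=1.421290  f(a)=+6.317e+00  f'(a)=-2.330e+00  a ← 62.273702 − (+6.317e+00/-2.330e+00) = 64.985397
iter 2: u=1.361983  f(a)=+4.361e-01  f'(a)=-2.018e+00  a ← 64.985397 − (+4.361e-01/-2.018e+00) = 65.201467
iter 3: u=1.357469  f(a)=+2.418e-03  f'(a)=-1.996e+00  a ← 65.201467 − (+2.418e-03/-1.996e+00) = 65.202679
iter 4: u=1.357444  f(a)=+7.529e-08  f'(a)=-1.996e+00  a ← 65.202679 − (+7.529e-08/-1.996e+00) = 65.202679
iter 5: u=1.357444  f(a)=+5.684e-14  f'(a)=-1.996e+00  a ← 65.202679 − (+5.684e-14/-1.996e+00) = 65.202679
converged: |Δa| < 1e-12 after 5 iterations
sag = a·(cosh(S/(2a)) − 1) = 65.202679·(cosh(1.357444) − 1) = 69.883117
T_max/T_min = cosh(S/(2a)) = 2.071783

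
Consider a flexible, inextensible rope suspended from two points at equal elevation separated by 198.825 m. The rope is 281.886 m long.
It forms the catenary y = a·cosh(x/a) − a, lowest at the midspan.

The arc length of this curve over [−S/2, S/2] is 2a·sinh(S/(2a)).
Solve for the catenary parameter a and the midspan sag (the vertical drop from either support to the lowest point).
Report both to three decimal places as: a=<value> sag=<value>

seed: a₀ = √(S³/(24(L−S))) = √(198.825³/(24·83.061)) = 62.791707
iter 1: u=1.583211  f(a)=+1.105e+01  f'(a)=-3.371e+00  a ← 62.791707 − (+1.105e+01/-3.371e+00) = 66.070686
iter 2: u=1.504639  f(a)=+9.248e-01  f'(a)=-2.828e+00  a ← 66.070686 − (+9.248e-01/-2.828e+00) = 66.397664
iter 3: u=1.497229  f(a)=+7.781e-03  f'(a)=-2.781e+00  a ← 66.397664 − (+7.781e-03/-2.781e+00) = 66.400462
iter 4: u=1.497166  f(a)=+5.610e-07  f'(a)=-2.781e+00  a ← 66.400462 − (+5.610e-07/-2.781e+00) = 66.400462
iter 5: u=1.497166  f(a)=-5.684e-14  f'(a)=-2.781e+00  a ← 66.400462 − (-5.684e-14/-2.781e+00) = 66.400462
converged: |Δa| < 1e-12 after 5 iterations
sag = a·(cosh(S/(2a)) − 1) = 66.400462·(cosh(1.497166) − 1) = 89.400535
T_max/T_min = cosh(S/(2a)) = 2.346384

a=66.400 sag=89.401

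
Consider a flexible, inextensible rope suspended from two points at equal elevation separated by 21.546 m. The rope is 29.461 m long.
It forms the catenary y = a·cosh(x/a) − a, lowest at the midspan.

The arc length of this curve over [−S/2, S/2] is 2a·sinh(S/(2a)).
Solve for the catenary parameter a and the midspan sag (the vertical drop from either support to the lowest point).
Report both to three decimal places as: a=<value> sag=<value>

seed: a₀ = √(S³/(24(L−S))) = √(21.546³/(24·7.915)) = 7.256361
iter 1: u=1.484628  f(a)=+9.195e-01  f'(a)=-2.702e+00  a ← 7.256361 − (+9.195e-01/-2.702e+00) = 7.596685
iter 2: u=1.418119  f(a)=+6.864e-02  f'(a)=-2.312e+00  a ← 7.596685 − (+6.864e-02/-2.312e+00) = 7.626373
iter 3: u=1.412598  f(a)=+4.508e-04  f'(a)=-2.282e+00  a ← 7.626373 − (+4.508e-04/-2.282e+00) = 7.626570
iter 4: u=1.412562  f(a)=+1.972e-08  f'(a)=-2.282e+00  a ← 7.626570 − (+1.972e-08/-2.282e+00) = 7.626570
iter 5: u=1.412562  f(a)=-3.553e-15  f'(a)=-2.282e+00  a ← 7.626570 − (-3.553e-15/-2.282e+00) = 7.626570
converged: |Δa| < 1e-12 after 5 iterations
sag = a·(cosh(S/(2a)) − 1) = 7.626570·(cosh(1.412562) − 1) = 8.961142
T_max/T_min = cosh(S/(2a)) = 2.174990

a=7.627 sag=8.961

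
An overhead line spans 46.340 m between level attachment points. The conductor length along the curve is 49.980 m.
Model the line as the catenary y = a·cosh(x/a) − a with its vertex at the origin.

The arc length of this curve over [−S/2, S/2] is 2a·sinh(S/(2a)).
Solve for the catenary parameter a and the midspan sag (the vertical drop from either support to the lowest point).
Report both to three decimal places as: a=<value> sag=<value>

a=34.141 sag=8.169

seed: a₀ = √(S³/(24(L−S))) = √(46.340³/(24·3.640)) = 33.750307
iter 1: u=0.686512  f(a)=+8.675e-02  f'(a)=-2.260e-01  a ← 33.750307 − (+8.675e-02/-2.260e-01) = 34.134068
iter 2: u=0.678794  f(a)=+1.502e-03  f'(a)=-2.183e-01  a ← 34.134068 − (+1.502e-03/-2.183e-01) = 34.140948
iter 3: u=0.678657  f(a)=+4.677e-07  f'(a)=-2.181e-01  a ← 34.140948 − (+4.677e-07/-2.181e-01) = 34.140950
iter 4: u=0.678657  f(a)=+4.974e-14  f'(a)=-2.181e-01  a ← 34.140950 − (+4.974e-14/-2.181e-01) = 34.140950
converged: |Δa| < 1e-12 after 4 iterations
sag = a·(cosh(S/(2a)) − 1) = 34.140950·(cosh(0.678657) − 1) = 8.168677
T_max/T_min = cosh(S/(2a)) = 1.239263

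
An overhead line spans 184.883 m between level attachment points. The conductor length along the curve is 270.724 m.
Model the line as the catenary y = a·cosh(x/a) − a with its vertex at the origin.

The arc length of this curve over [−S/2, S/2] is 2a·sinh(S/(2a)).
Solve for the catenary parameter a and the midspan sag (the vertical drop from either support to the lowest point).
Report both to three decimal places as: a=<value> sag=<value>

a=58.893 sag=88.726

seed: a₀ = √(S³/(24(L−S))) = √(184.883³/(24·85.841)) = 55.385039
iter 1: u=1.669070  f(a)=+1.278e+01  f'(a)=-4.054e+00  a ← 55.385039 − (+1.278e+01/-4.054e+00) = 58.537947
iter 2: u=1.579172  f(a)=+1.173e+00  f'(a)=-3.341e+00  a ← 58.537947 − (+1.173e+00/-3.341e+00) = 58.888911
iter 3: u=1.569761  f(a)=+1.207e-02  f'(a)=-3.273e+00  a ← 58.888911 − (+1.207e-02/-3.273e+00) = 58.892600
iter 4: u=1.569662  f(a)=+1.309e-06  f'(a)=-3.272e+00  a ← 58.892600 − (+1.309e-06/-3.272e+00) = 58.892600
iter 5: u=1.569662  f(a)=+0.000e+00  f'(a)=-3.272e+00  a ← 58.892600 − (+0.000e+00/-3.272e+00) = 58.892600
converged: |Δa| < 1e-12 after 5 iterations
sag = a·(cosh(S/(2a)) − 1) = 58.892600·(cosh(1.569662) − 1) = 88.725859
T_max/T_min = cosh(S/(2a)) = 2.506571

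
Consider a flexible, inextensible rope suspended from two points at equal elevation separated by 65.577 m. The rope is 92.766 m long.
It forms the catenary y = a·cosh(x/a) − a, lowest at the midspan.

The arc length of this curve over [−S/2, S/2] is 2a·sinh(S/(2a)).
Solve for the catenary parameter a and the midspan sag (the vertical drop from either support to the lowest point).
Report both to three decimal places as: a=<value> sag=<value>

seed: a₀ = √(S³/(24(L−S))) = √(65.577³/(24·27.189)) = 20.788592
iter 1: u=1.577235  f(a)=+3.589e+00  f'(a)=-3.327e+00  a ← 20.788592 − (+3.589e+00/-3.327e+00) = 21.867408
iter 2: u=1.499423  f(a)=+2.983e-01  f'(a)=-2.795e+00  a ← 21.867408 − (+2.983e-01/-2.795e+00) = 21.974143
iter 3: u=1.492140  f(a)=+2.474e-03  f'(a)=-2.749e+00  a ← 21.974143 − (+2.474e-03/-2.749e+00) = 21.975043
iter 4: u=1.492079  f(a)=+1.732e-07  f'(a)=-2.748e+00  a ← 21.975043 − (+1.732e-07/-2.748e+00) = 21.975043
iter 5: u=1.492079  f(a)=+2.842e-14  f'(a)=-2.748e+00  a ← 21.975043 − (+2.842e-14/-2.748e+00) = 21.975043
converged: |Δa| < 1e-12 after 5 iterations
sag = a·(cosh(S/(2a)) − 1) = 21.975043·(cosh(1.492079) − 1) = 29.350245
T_max/T_min = cosh(S/(2a)) = 2.335617

a=21.975 sag=29.350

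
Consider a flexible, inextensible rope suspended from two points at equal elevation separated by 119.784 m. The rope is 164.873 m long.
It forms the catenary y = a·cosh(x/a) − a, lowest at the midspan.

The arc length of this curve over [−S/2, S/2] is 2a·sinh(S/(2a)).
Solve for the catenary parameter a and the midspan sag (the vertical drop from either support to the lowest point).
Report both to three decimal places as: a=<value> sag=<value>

a=41.932 sag=50.556

seed: a₀ = √(S³/(24(L−S))) = √(119.784³/(24·45.089)) = 39.852658
iter 1: u=1.502836  f(a)=+5.374e+00  f'(a)=-2.817e+00  a ← 39.852658 − (+5.374e+00/-2.817e+00) = 41.760576
iter 2: u=1.434176  f(a)=+4.100e-01  f'(a)=-2.402e+00  a ← 41.760576 − (+4.100e-01/-2.402e+00) = 41.931285
iter 3: u=1.428337  f(a)=+2.823e-03  f'(a)=-2.369e+00  a ← 41.931285 − (+2.823e-03/-2.369e+00) = 41.932477
iter 4: u=1.428296  f(a)=+1.358e-07  f'(a)=-2.369e+00  a ← 41.932477 − (+1.358e-07/-2.369e+00) = 41.932477
iter 5: u=1.428296  f(a)=+0.000e+00  f'(a)=-2.369e+00  a ← 41.932477 − (+0.000e+00/-2.369e+00) = 41.932477
converged: |Δa| < 1e-12 after 5 iterations
sag = a·(cosh(S/(2a)) − 1) = 41.932477·(cosh(1.428296) − 1) = 50.555950
T_max/T_min = cosh(S/(2a)) = 2.205651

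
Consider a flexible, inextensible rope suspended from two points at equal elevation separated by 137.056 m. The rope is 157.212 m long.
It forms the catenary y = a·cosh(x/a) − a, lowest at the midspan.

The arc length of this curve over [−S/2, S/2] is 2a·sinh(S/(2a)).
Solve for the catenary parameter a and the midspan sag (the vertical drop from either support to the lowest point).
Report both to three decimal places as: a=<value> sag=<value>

a=74.510 sag=33.798

seed: a₀ = √(S³/(24(L−S))) = √(137.056³/(24·20.156)) = 72.952350
iter 1: u=0.939353  f(a)=+9.082e-01  f'(a)=-6.029e-01  a ← 72.952350 − (+9.082e-01/-6.029e-01) = 74.458701
iter 2: u=0.920349  f(a)=+2.889e-02  f'(a)=-5.651e-01  a ← 74.458701 − (+2.889e-02/-5.651e-01) = 74.509827
iter 3: u=0.919718  f(a)=+3.137e-05  f'(a)=-5.639e-01  a ← 74.509827 − (+3.137e-05/-5.639e-01) = 74.509883
iter 4: u=0.919717  f(a)=+3.709e-11  f'(a)=-5.639e-01  a ← 74.509883 − (+3.709e-11/-5.639e-01) = 74.509883
converged: |Δa| < 1e-12 after 4 iterations
sag = a·(cosh(S/(2a)) − 1) = 74.509883·(cosh(0.919717) − 1) = 33.798131
T_max/T_min = cosh(S/(2a)) = 1.453606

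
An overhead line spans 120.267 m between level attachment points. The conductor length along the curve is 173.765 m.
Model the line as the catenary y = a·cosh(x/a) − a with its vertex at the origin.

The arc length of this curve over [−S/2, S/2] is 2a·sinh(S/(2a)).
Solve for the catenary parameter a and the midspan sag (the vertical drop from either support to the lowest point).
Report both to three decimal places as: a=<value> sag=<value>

a=39.050 sag=56.205

seed: a₀ = √(S³/(24(L−S))) = √(120.267³/(24·53.498)) = 36.808263
iter 1: u=1.633696  f(a)=+7.610e+00  f'(a)=-3.760e+00  a ← 36.808263 − (+7.610e+00/-3.760e+00) = 38.832017
iter 2: u=1.548555  f(a)=+6.727e-01  f'(a)=-3.122e+00  a ← 38.832017 − (+6.727e-01/-3.122e+00) = 39.047457
iter 3: u=1.540011  f(a)=+6.382e-03  f'(a)=-3.063e+00  a ← 39.047457 − (+6.382e-03/-3.063e+00) = 39.049540
iter 4: u=1.539929  f(a)=+5.866e-07  f'(a)=-3.063e+00  a ← 39.049540 − (+5.866e-07/-3.063e+00) = 39.049540
iter 5: u=1.539928  f(a)=+0.000e+00  f'(a)=-3.063e+00  a ← 39.049540 − (+0.000e+00/-3.063e+00) = 39.049540
converged: |Δa| < 1e-12 after 5 iterations
sag = a·(cosh(S/(2a)) − 1) = 39.049540·(cosh(1.539928) − 1) = 56.205042
T_max/T_min = cosh(S/(2a)) = 2.439327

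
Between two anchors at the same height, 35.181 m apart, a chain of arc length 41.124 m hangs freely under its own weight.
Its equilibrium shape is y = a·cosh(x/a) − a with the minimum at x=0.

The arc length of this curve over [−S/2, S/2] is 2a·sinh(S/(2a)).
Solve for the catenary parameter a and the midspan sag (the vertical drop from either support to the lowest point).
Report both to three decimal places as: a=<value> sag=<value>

seed: a₀ = √(S³/(24(L−S))) = √(35.181³/(24·5.943)) = 17.472449
iter 1: u=1.006756  f(a)=+3.086e-01  f'(a)=-7.518e-01  a ← 17.472449 − (+3.086e-01/-7.518e-01) = 17.882884
iter 2: u=0.983650  f(a)=+1.121e-02  f'(a)=-6.981e-01  a ← 17.882884 − (+1.121e-02/-6.981e-01) = 17.898939
iter 3: u=0.982768  f(a)=+1.602e-05  f'(a)=-6.961e-01  a ← 17.898939 − (+1.602e-05/-6.961e-01) = 17.898962
iter 4: u=0.982767  f(a)=+3.282e-11  f'(a)=-6.961e-01  a ← 17.898962 − (+3.282e-11/-6.961e-01) = 17.898962
iter 5: u=0.982767  f(a)=+0.000e+00  f'(a)=-6.961e-01  a ← 17.898962 − (+0.000e+00/-6.961e-01) = 17.898962
converged: |Δa| < 1e-12 after 5 iterations
sag = a·(cosh(S/(2a)) − 1) = 17.898962·(cosh(0.982767) − 1) = 9.362158
T_max/T_min = cosh(S/(2a)) = 1.523056

a=17.899 sag=9.362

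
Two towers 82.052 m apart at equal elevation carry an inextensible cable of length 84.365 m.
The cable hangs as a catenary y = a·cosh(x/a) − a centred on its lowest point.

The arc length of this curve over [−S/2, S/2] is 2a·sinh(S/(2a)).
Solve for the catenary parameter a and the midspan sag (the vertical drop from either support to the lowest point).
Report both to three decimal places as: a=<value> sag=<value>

seed: a₀ = √(S³/(24(L−S))) = √(82.052³/(24·2.313)) = 99.756297
iter 1: u=0.411262  f(a)=+1.964e-02  f'(a)=-4.716e-02  a ← 99.756297 − (+1.964e-02/-4.716e-02) = 100.172725
iter 2: u=0.409553  f(a)=+1.237e-04  f'(a)=-4.657e-02  a ← 100.172725 − (+1.237e-04/-4.657e-02) = 100.175380
iter 3: u=0.409542  f(a)=+4.971e-09  f'(a)=-4.657e-02  a ← 100.175380 − (+4.971e-09/-4.657e-02) = 100.175380
iter 4: u=0.409542  f(a)=+0.000e+00  f'(a)=-4.657e-02  a ← 100.175380 − (+0.000e+00/-4.657e-02) = 100.175380
converged: |Δa| < 1e-12 after 4 iterations
sag = a·(cosh(S/(2a)) − 1) = 100.175380·(cosh(0.409542) − 1) = 8.519008
T_max/T_min = cosh(S/(2a)) = 1.085041

a=100.175 sag=8.519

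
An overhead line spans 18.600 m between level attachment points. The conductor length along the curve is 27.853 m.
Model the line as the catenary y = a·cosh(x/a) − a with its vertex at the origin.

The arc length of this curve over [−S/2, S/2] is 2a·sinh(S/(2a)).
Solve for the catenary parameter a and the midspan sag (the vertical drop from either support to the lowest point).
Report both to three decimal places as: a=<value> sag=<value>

seed: a₀ = √(S³/(24(L−S))) = √(18.600³/(24·9.253)) = 5.382977
iter 1: u=1.727669  f(a)=+1.483e+00  f'(a)=-4.580e+00  a ← 5.382977 − (+1.483e+00/-4.580e+00) = 5.706855
iter 2: u=1.629619  f(a)=+1.444e-01  f'(a)=-3.728e+00  a ← 5.706855 − (+1.444e-01/-3.728e+00) = 5.745596
iter 3: u=1.618631  f(a)=+1.695e-03  f'(a)=-3.641e+00  a ← 5.745596 − (+1.695e-03/-3.641e+00) = 5.746061
iter 4: u=1.618500  f(a)=+2.395e-07  f'(a)=-3.640e+00  a ← 5.746061 − (+2.395e-07/-3.640e+00) = 5.746061
iter 5: u=1.618500  f(a)=+3.553e-15  f'(a)=-3.640e+00  a ← 5.746061 − (+3.553e-15/-3.640e+00) = 5.746061
converged: |Δa| < 1e-12 after 5 iterations
sag = a·(cosh(S/(2a)) − 1) = 5.746061·(cosh(1.618500) − 1) = 9.319284
T_max/T_min = cosh(S/(2a)) = 2.621856

a=5.746 sag=9.319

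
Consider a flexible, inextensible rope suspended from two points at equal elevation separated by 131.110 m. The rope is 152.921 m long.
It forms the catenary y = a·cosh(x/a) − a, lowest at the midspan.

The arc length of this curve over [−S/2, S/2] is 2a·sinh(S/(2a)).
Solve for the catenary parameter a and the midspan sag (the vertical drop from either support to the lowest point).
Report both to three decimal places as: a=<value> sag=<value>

a=67.194 sag=34.596

seed: a₀ = √(S³/(24(L−S))) = √(131.110³/(24·21.811)) = 65.616085
iter 1: u=0.999069  f(a)=+1.115e+00  f'(a)=-7.336e-01  a ← 65.616085 − (+1.115e+00/-7.336e-01) = 67.135704
iter 2: u=0.976455  f(a)=+3.990e-02  f'(a)=-6.819e-01  a ← 67.135704 − (+3.990e-02/-6.819e-01) = 67.194218
iter 3: u=0.975605  f(a)=+5.533e-05  f'(a)=-6.800e-01  a ← 67.194218 − (+5.533e-05/-6.800e-01) = 67.194299
iter 4: u=0.975604  f(a)=+1.067e-10  f'(a)=-6.800e-01  a ← 67.194299 − (+1.067e-10/-6.800e-01) = 67.194299
iter 5: u=0.975604  f(a)=+0.000e+00  f'(a)=-6.800e-01  a ← 67.194299 − (+0.000e+00/-6.800e-01) = 67.194299
converged: |Δa| < 1e-12 after 5 iterations
sag = a·(cosh(S/(2a)) − 1) = 67.194299·(cosh(0.975604) − 1) = 34.596083
T_max/T_min = cosh(S/(2a)) = 1.514866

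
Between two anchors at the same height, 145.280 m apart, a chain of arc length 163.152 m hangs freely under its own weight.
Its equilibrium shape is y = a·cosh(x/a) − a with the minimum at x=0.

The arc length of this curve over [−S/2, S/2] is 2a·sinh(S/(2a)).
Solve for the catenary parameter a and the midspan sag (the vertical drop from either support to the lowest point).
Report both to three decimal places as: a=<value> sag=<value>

a=86.068 sag=32.517

seed: a₀ = √(S³/(24(L−S))) = √(145.280³/(24·17.872)) = 84.550572
iter 1: u=0.859131  f(a)=+6.713e-01  f'(a)=-4.548e-01  a ← 84.550572 − (+6.713e-01/-4.548e-01) = 86.026597
iter 2: u=0.844390  f(a)=+1.798e-02  f'(a)=-4.307e-01  a ← 86.026597 − (+1.798e-02/-4.307e-01) = 86.068345
iter 3: u=0.843980  f(a)=+1.369e-05  f'(a)=-4.301e-01  a ← 86.068345 − (+1.369e-05/-4.301e-01) = 86.068377
iter 4: u=0.843980  f(a)=+7.987e-12  f'(a)=-4.301e-01  a ← 86.068377 − (+7.987e-12/-4.301e-01) = 86.068377
converged: |Δa| < 1e-12 after 4 iterations
sag = a·(cosh(S/(2a)) − 1) = 86.068377·(cosh(0.843980) − 1) = 32.516653
T_max/T_min = cosh(S/(2a)) = 1.377800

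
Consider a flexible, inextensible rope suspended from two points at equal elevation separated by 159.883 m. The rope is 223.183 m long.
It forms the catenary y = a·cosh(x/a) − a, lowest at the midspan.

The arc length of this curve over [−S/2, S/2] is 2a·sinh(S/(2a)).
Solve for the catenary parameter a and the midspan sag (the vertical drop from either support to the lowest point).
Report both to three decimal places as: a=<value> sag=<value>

seed: a₀ = √(S³/(24(L−S))) = √(159.883³/(24·63.300)) = 51.867577
iter 1: u=1.541262  f(a)=+7.958e+00  f'(a)=-3.072e+00  a ← 51.867577 − (+7.958e+00/-3.072e+00) = 54.458016
iter 2: u=1.467947  f(a)=+6.350e-01  f'(a)=-2.600e+00  a ← 54.458016 − (+6.350e-01/-2.600e+00) = 54.702291
iter 3: u=1.461392  f(a)=+4.819e-03  f'(a)=-2.560e+00  a ← 54.702291 − (+4.819e-03/-2.560e+00) = 54.704173
iter 4: u=1.461342  f(a)=+2.821e-07  f'(a)=-2.560e+00  a ← 54.704173 − (+2.821e-07/-2.560e+00) = 54.704173
iter 5: u=1.461342  f(a)=+0.000e+00  f'(a)=-2.560e+00  a ← 54.704173 − (+0.000e+00/-2.560e+00) = 54.704173
converged: |Δa| < 1e-12 after 5 iterations
sag = a·(cosh(S/(2a)) − 1) = 54.704173·(cosh(1.461342) − 1) = 69.574584
T_max/T_min = cosh(S/(2a)) = 2.271833

a=54.704 sag=69.575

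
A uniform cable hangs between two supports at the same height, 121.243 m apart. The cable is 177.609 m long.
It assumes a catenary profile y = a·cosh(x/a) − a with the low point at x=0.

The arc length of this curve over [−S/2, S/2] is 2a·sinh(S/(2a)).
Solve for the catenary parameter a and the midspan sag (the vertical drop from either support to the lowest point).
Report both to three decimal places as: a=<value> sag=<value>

seed: a₀ = √(S³/(24(L−S))) = √(121.243³/(24·56.366)) = 36.297004
iter 1: u=1.670152  f(a)=+8.404e+00  f'(a)=-4.063e+00  a ← 36.297004 − (+8.404e+00/-4.063e+00) = 38.365451
iter 2: u=1.580107  f(a)=+7.719e-01  f'(a)=-3.348e+00  a ← 38.365451 − (+7.719e-01/-3.348e+00) = 38.596010
iter 3: u=1.570668  f(a)=+7.967e-03  f'(a)=-3.279e+00  a ← 38.596010 − (+7.967e-03/-3.279e+00) = 38.598440
iter 4: u=1.570569  f(a)=+8.680e-07  f'(a)=-3.279e+00  a ← 38.598440 − (+8.680e-07/-3.279e+00) = 38.598440
iter 5: u=1.570569  f(a)=+0.000e+00  f'(a)=-3.279e+00  a ← 38.598440 − (+0.000e+00/-3.279e+00) = 38.598440
converged: |Δa| < 1e-12 after 5 iterations
sag = a·(cosh(S/(2a)) − 1) = 38.598440·(cosh(1.570569) − 1) = 58.231714
T_max/T_min = cosh(S/(2a)) = 2.508655

a=38.598 sag=58.232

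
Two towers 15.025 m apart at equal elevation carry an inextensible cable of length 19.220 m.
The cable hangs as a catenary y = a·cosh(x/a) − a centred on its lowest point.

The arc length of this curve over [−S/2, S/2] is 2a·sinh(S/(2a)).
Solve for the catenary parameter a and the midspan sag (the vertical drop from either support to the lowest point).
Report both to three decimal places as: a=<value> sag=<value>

a=6.033 sag=5.314

seed: a₀ = √(S³/(24(L−S))) = √(15.025³/(24·4.195)) = 5.804304
iter 1: u=1.294298  f(a)=+3.657e-01  f'(a)=-1.703e+00  a ← 5.804304 − (+3.657e-01/-1.703e+00) = 6.019108
iter 2: u=1.248108  f(a)=+2.128e-02  f'(a)=-1.510e+00  a ← 6.019108 − (+2.128e-02/-1.510e+00) = 6.033206
iter 3: u=1.245192  f(a)=+8.192e-05  f'(a)=-1.498e+00  a ← 6.033206 − (+8.192e-05/-1.498e+00) = 6.033261
iter 4: u=1.245181  f(a)=+1.224e-09  f'(a)=-1.498e+00  a ← 6.033261 − (+1.224e-09/-1.498e+00) = 6.033261
iter 5: u=1.245181  f(a)=+3.553e-15  f'(a)=-1.498e+00  a ← 6.033261 − (+3.553e-15/-1.498e+00) = 6.033261
converged: |Δa| < 1e-12 after 5 iterations
sag = a·(cosh(S/(2a)) − 1) = 6.033261·(cosh(1.245181) − 1) = 5.313648
T_max/T_min = cosh(S/(2a)) = 1.880726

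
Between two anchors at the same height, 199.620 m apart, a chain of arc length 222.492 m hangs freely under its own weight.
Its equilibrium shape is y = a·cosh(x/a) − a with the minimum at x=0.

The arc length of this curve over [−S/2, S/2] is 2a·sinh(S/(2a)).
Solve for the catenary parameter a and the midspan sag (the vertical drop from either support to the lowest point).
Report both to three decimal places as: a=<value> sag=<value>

seed: a₀ = √(S³/(24(L−S))) = √(199.620³/(24·22.872)) = 120.378350
iter 1: u=0.829136  f(a)=+7.992e-01  f'(a)=-4.068e-01  a ← 120.378350 − (+7.992e-01/-4.068e-01) = 122.343017
iter 2: u=0.815821  f(a)=+1.999e-02  f'(a)=-3.867e-01  a ← 122.343017 − (+1.999e-02/-3.867e-01) = 122.394704
iter 3: u=0.815476  f(a)=+1.321e-05  f'(a)=-3.861e-01  a ← 122.394704 − (+1.321e-05/-3.861e-01) = 122.394738
iter 4: u=0.815476  f(a)=+5.798e-12  f'(a)=-3.861e-01  a ← 122.394738 − (+5.798e-12/-3.861e-01) = 122.394738
converged: |Δa| < 1e-12 after 4 iterations
sag = a·(cosh(S/(2a)) − 1) = 122.394738·(cosh(0.815476) − 1) = 43.002192
T_max/T_min = cosh(S/(2a)) = 1.351340

a=122.395 sag=43.002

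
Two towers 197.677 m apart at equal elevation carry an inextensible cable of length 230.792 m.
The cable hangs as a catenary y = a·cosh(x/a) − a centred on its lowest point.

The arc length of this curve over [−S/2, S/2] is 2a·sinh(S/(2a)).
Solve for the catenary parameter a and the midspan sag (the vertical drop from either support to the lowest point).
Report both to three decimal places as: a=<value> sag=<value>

seed: a₀ = √(S³/(24(L−S))) = √(197.677³/(24·33.115)) = 98.586219
iter 1: u=1.002559  f(a)=+1.705e+00  f'(a)=-7.418e-01  a ← 98.586219 − (+1.705e+00/-7.418e-01) = 100.884202
iter 2: u=0.979722  f(a)=+6.142e-02  f'(a)=-6.892e-01  a ← 100.884202 − (+6.142e-02/-6.892e-01) = 100.973322
iter 3: u=0.978858  f(a)=+8.635e-05  f'(a)=-6.873e-01  a ← 100.973322 − (+8.635e-05/-6.873e-01) = 100.973448
iter 4: u=0.978856  f(a)=+1.712e-10  f'(a)=-6.873e-01  a ← 100.973448 − (+1.712e-10/-6.873e-01) = 100.973448
iter 5: u=0.978856  f(a)=-2.842e-14  f'(a)=-6.873e-01  a ← 100.973448 − (-2.842e-14/-6.873e-01) = 100.973448
converged: |Δa| < 1e-12 after 5 iterations
sag = a·(cosh(S/(2a)) − 1) = 100.973448·(cosh(0.978856) − 1) = 52.362373
T_max/T_min = cosh(S/(2a)) = 1.518576

a=100.973 sag=52.362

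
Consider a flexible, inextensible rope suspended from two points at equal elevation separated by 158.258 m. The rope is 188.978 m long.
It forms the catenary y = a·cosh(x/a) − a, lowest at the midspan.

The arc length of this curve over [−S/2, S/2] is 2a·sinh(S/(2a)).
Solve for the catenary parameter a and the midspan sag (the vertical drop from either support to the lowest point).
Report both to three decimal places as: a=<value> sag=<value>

a=75.368 sag=45.498

seed: a₀ = √(S³/(24(L−S))) = √(158.258³/(24·30.720)) = 73.321659
iter 1: u=1.079204  f(a)=+1.839e+00  f'(a)=-9.397e-01  a ← 73.321659 − (+1.839e+00/-9.397e-01) = 75.279071
iter 2: u=1.051142  f(a)=+7.623e-02  f'(a)=-8.633e-01  a ← 75.279071 − (+7.623e-02/-8.633e-01) = 75.367375
iter 3: u=1.049911  f(a)=+1.435e-04  f'(a)=-8.600e-01  a ← 75.367375 − (+1.435e-04/-8.600e-01) = 75.367542
iter 4: u=1.049908  f(a)=+5.103e-10  f'(a)=-8.600e-01  a ← 75.367542 − (+5.103e-10/-8.600e-01) = 75.367542
iter 5: u=1.049908  f(a)=+0.000e+00  f'(a)=-8.600e-01  a ← 75.367542 − (+0.000e+00/-8.600e-01) = 75.367542
converged: |Δa| < 1e-12 after 5 iterations
sag = a·(cosh(S/(2a)) − 1) = 75.367542·(cosh(1.049908) − 1) = 45.497827
T_max/T_min = cosh(S/(2a)) = 1.603679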